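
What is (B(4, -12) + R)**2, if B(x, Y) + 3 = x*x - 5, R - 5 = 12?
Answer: 625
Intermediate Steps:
R = 17 (R = 5 + 12 = 17)
B(x, Y) = -8 + x**2 (B(x, Y) = -3 + (x*x - 5) = -3 + (x**2 - 5) = -3 + (-5 + x**2) = -8 + x**2)
(B(4, -12) + R)**2 = ((-8 + 4**2) + 17)**2 = ((-8 + 16) + 17)**2 = (8 + 17)**2 = 25**2 = 625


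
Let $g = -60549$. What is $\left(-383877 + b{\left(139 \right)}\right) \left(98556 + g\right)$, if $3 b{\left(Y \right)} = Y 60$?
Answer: $-14484353679$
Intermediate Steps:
$b{\left(Y \right)} = 20 Y$ ($b{\left(Y \right)} = \frac{Y 60}{3} = \frac{60 Y}{3} = 20 Y$)
$\left(-383877 + b{\left(139 \right)}\right) \left(98556 + g\right) = \left(-383877 + 20 \cdot 139\right) \left(98556 - 60549\right) = \left(-383877 + 2780\right) 38007 = \left(-381097\right) 38007 = -14484353679$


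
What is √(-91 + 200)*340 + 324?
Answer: 324 + 340*√109 ≈ 3873.7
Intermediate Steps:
√(-91 + 200)*340 + 324 = √109*340 + 324 = 340*√109 + 324 = 324 + 340*√109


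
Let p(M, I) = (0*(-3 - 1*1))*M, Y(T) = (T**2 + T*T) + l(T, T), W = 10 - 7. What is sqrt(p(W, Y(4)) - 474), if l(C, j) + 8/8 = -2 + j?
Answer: I*sqrt(474) ≈ 21.772*I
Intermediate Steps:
l(C, j) = -3 + j (l(C, j) = -1 + (-2 + j) = -3 + j)
W = 3
Y(T) = -3 + T + 2*T**2 (Y(T) = (T**2 + T*T) + (-3 + T) = (T**2 + T**2) + (-3 + T) = 2*T**2 + (-3 + T) = -3 + T + 2*T**2)
p(M, I) = 0 (p(M, I) = (0*(-3 - 1))*M = (0*(-4))*M = 0*M = 0)
sqrt(p(W, Y(4)) - 474) = sqrt(0 - 474) = sqrt(-474) = I*sqrt(474)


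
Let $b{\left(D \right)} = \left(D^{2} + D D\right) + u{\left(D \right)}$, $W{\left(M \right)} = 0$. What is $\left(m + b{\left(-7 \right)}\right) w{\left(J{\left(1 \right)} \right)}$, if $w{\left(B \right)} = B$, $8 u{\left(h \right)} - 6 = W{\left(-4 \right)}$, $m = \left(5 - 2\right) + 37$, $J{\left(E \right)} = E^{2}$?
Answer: $\frac{555}{4} \approx 138.75$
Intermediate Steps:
$m = 40$ ($m = 3 + 37 = 40$)
$u{\left(h \right)} = \frac{3}{4}$ ($u{\left(h \right)} = \frac{3}{4} + \frac{1}{8} \cdot 0 = \frac{3}{4} + 0 = \frac{3}{4}$)
$b{\left(D \right)} = \frac{3}{4} + 2 D^{2}$ ($b{\left(D \right)} = \left(D^{2} + D D\right) + \frac{3}{4} = \left(D^{2} + D^{2}\right) + \frac{3}{4} = 2 D^{2} + \frac{3}{4} = \frac{3}{4} + 2 D^{2}$)
$\left(m + b{\left(-7 \right)}\right) w{\left(J{\left(1 \right)} \right)} = \left(40 + \left(\frac{3}{4} + 2 \left(-7\right)^{2}\right)\right) 1^{2} = \left(40 + \left(\frac{3}{4} + 2 \cdot 49\right)\right) 1 = \left(40 + \left(\frac{3}{4} + 98\right)\right) 1 = \left(40 + \frac{395}{4}\right) 1 = \frac{555}{4} \cdot 1 = \frac{555}{4}$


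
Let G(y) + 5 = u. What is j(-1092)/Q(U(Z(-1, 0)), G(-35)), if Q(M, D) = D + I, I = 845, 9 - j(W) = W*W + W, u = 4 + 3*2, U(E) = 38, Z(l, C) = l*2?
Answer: -1191363/850 ≈ -1401.6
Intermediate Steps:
Z(l, C) = 2*l
u = 10 (u = 4 + 6 = 10)
j(W) = 9 - W - W² (j(W) = 9 - (W*W + W) = 9 - (W² + W) = 9 - (W + W²) = 9 + (-W - W²) = 9 - W - W²)
G(y) = 5 (G(y) = -5 + 10 = 5)
Q(M, D) = 845 + D (Q(M, D) = D + 845 = 845 + D)
j(-1092)/Q(U(Z(-1, 0)), G(-35)) = (9 - 1*(-1092) - 1*(-1092)²)/(845 + 5) = (9 + 1092 - 1*1192464)/850 = (9 + 1092 - 1192464)*(1/850) = -1191363*1/850 = -1191363/850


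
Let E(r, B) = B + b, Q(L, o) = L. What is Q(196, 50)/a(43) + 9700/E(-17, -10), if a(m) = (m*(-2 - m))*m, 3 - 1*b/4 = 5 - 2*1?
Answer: -80709046/83205 ≈ -970.00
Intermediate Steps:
b = 0 (b = 12 - 4*(5 - 2*1) = 12 - 4*(5 - 2) = 12 - 4*3 = 12 - 12 = 0)
a(m) = m²*(-2 - m)
E(r, B) = B (E(r, B) = B + 0 = B)
Q(196, 50)/a(43) + 9700/E(-17, -10) = 196/((43²*(-2 - 1*43))) + 9700/(-10) = 196/((1849*(-2 - 43))) + 9700*(-⅒) = 196/((1849*(-45))) - 970 = 196/(-83205) - 970 = 196*(-1/83205) - 970 = -196/83205 - 970 = -80709046/83205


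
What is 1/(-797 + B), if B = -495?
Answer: -1/1292 ≈ -0.00077399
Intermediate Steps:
1/(-797 + B) = 1/(-797 - 495) = 1/(-1292) = -1/1292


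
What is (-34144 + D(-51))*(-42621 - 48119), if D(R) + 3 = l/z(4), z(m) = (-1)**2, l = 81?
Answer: 3091148840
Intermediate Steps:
z(m) = 1
D(R) = 78 (D(R) = -3 + 81/1 = -3 + 81*1 = -3 + 81 = 78)
(-34144 + D(-51))*(-42621 - 48119) = (-34144 + 78)*(-42621 - 48119) = -34066*(-90740) = 3091148840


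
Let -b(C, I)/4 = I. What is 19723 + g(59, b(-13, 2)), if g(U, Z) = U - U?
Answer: 19723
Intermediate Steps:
b(C, I) = -4*I
g(U, Z) = 0
19723 + g(59, b(-13, 2)) = 19723 + 0 = 19723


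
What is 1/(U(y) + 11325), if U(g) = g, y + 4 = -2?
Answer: 1/11319 ≈ 8.8347e-5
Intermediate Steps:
y = -6 (y = -4 - 2 = -6)
1/(U(y) + 11325) = 1/(-6 + 11325) = 1/11319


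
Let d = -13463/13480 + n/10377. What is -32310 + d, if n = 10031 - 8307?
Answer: -4519702593631/139881960 ≈ -32311.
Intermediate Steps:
n = 1724
d = -116466031/139881960 (d = -13463/13480 + 1724/10377 = -116466031/139881960 ≈ -0.83260)
-32310 + d = -32310 - 116466031/139881960 = -4519702593631/139881960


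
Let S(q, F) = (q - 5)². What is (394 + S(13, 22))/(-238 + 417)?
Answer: 458/179 ≈ 2.5587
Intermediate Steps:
S(q, F) = (-5 + q)²
(394 + S(13, 22))/(-238 + 417) = (394 + (-5 + 13)²)/(-238 + 417) = (394 + 8²)/179 = (394 + 64)*(1/179) = 458*(1/179) = 458/179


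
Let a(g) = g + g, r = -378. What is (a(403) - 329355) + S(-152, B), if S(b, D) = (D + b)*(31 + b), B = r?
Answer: -264419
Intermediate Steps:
B = -378
a(g) = 2*g
S(b, D) = (31 + b)*(D + b)
(a(403) - 329355) + S(-152, B) = (2*403 - 329355) + ((-152)² + 31*(-378) + 31*(-152) - 378*(-152)) = (806 - 329355) + (23104 - 11718 - 4712 + 57456) = -328549 + 64130 = -264419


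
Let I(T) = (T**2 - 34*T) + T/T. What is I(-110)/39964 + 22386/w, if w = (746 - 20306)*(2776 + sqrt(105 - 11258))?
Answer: 99530440736839/251358498967140 + 3731*I*sqrt(11153)/25158492540 ≈ 0.39597 + 1.5662e-5*I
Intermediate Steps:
I(T) = 1 + T**2 - 34*T (I(T) = (T**2 - 34*T) + 1 = 1 + T**2 - 34*T)
w = -54298560 - 19560*I*sqrt(11153) (w = -19560*(2776 + sqrt(-11153)) = -19560*(2776 + I*sqrt(11153)) = -54298560 - 19560*I*sqrt(11153) ≈ -5.4299e+7 - 2.0657e+6*I)
I(-110)/39964 + 22386/w = (1 + (-110)**2 - 34*(-110))/39964 + 22386/(-54298560 - 19560*I*sqrt(11153)) = (1 + 12100 + 3740)*(1/39964) + 22386/(-54298560 - 19560*I*sqrt(11153)) = 15841*(1/39964) + 22386/(-54298560 - 19560*I*sqrt(11153)) = 15841/39964 + 22386/(-54298560 - 19560*I*sqrt(11153))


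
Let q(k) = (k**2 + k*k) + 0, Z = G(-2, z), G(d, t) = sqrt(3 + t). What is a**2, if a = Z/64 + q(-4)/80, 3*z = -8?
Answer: 49177/307200 + sqrt(3)/240 ≈ 0.16730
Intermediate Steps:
z = -8/3 (z = (1/3)*(-8) = -8/3 ≈ -2.6667)
Z = sqrt(3)/3 (Z = sqrt(3 - 8/3) = sqrt(1/3) = sqrt(3)/3 ≈ 0.57735)
q(k) = 2*k**2 (q(k) = (k**2 + k**2) + 0 = 2*k**2 + 0 = 2*k**2)
a = 2/5 + sqrt(3)/192 (a = (sqrt(3)/3)/64 + (2*(-4)**2)/80 = (sqrt(3)/3)*(1/64) + (2*16)*(1/80) = sqrt(3)/192 + 32*(1/80) = sqrt(3)/192 + 2/5 = 2/5 + sqrt(3)/192 ≈ 0.40902)
a**2 = (2/5 + sqrt(3)/192)**2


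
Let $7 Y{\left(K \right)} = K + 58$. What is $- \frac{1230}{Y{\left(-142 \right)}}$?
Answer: $\frac{205}{2} \approx 102.5$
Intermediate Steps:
$Y{\left(K \right)} = \frac{58}{7} + \frac{K}{7}$ ($Y{\left(K \right)} = \frac{K + 58}{7} = \frac{58 + K}{7} = \frac{58}{7} + \frac{K}{7}$)
$- \frac{1230}{Y{\left(-142 \right)}} = - \frac{1230}{\frac{58}{7} + \frac{1}{7} \left(-142\right)} = - \frac{1230}{\frac{58}{7} - \frac{142}{7}} = - \frac{1230}{-12} = \left(-1230\right) \left(- \frac{1}{12}\right) = \frac{205}{2}$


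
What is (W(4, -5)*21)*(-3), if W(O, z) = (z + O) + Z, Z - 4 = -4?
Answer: 63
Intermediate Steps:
Z = 0 (Z = 4 - 4 = 0)
W(O, z) = O + z (W(O, z) = (z + O) + 0 = (O + z) + 0 = O + z)
(W(4, -5)*21)*(-3) = ((4 - 5)*21)*(-3) = -1*21*(-3) = -21*(-3) = 63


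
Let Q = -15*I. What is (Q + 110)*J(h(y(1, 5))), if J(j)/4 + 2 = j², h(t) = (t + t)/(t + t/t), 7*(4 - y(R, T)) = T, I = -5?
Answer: 11692/45 ≈ 259.82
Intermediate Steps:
y(R, T) = 4 - T/7
h(t) = 2*t/(1 + t) (h(t) = (2*t)/(t + 1) = (2*t)/(1 + t) = 2*t/(1 + t))
J(j) = -8 + 4*j²
Q = 75 (Q = -15*(-5) = 75)
(Q + 110)*J(h(y(1, 5))) = (75 + 110)*(-8 + 4*(2*(4 - ⅐*5)/(1 + (4 - ⅐*5)))²) = 185*(-8 + 4*(2*(4 - 5/7)/(1 + (4 - 5/7)))²) = 185*(-8 + 4*(2*(23/7)/(1 + 23/7))²) = 185*(-8 + 4*(2*(23/7)/(30/7))²) = 185*(-8 + 4*(2*(23/7)*(7/30))²) = 185*(-8 + 4*(23/15)²) = 185*(-8 + 4*(529/225)) = 185*(-8 + 2116/225) = 185*(316/225) = 11692/45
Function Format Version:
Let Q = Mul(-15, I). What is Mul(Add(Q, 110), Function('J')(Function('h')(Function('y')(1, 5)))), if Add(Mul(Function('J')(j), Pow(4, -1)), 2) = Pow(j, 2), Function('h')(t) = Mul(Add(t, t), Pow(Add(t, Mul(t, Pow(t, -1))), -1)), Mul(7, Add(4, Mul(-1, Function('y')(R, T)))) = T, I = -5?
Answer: Rational(11692, 45) ≈ 259.82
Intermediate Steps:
Function('y')(R, T) = Add(4, Mul(Rational(-1, 7), T))
Function('h')(t) = Mul(2, t, Pow(Add(1, t), -1)) (Function('h')(t) = Mul(Mul(2, t), Pow(Add(t, 1), -1)) = Mul(Mul(2, t), Pow(Add(1, t), -1)) = Mul(2, t, Pow(Add(1, t), -1)))
Function('J')(j) = Add(-8, Mul(4, Pow(j, 2)))
Q = 75 (Q = Mul(-15, -5) = 75)
Mul(Add(Q, 110), Function('J')(Function('h')(Function('y')(1, 5)))) = Mul(Add(75, 110), Add(-8, Mul(4, Pow(Mul(2, Add(4, Mul(Rational(-1, 7), 5)), Pow(Add(1, Add(4, Mul(Rational(-1, 7), 5))), -1)), 2)))) = Mul(185, Add(-8, Mul(4, Pow(Mul(2, Add(4, Rational(-5, 7)), Pow(Add(1, Add(4, Rational(-5, 7))), -1)), 2)))) = Mul(185, Add(-8, Mul(4, Pow(Mul(2, Rational(23, 7), Pow(Add(1, Rational(23, 7)), -1)), 2)))) = Mul(185, Add(-8, Mul(4, Pow(Mul(2, Rational(23, 7), Pow(Rational(30, 7), -1)), 2)))) = Mul(185, Add(-8, Mul(4, Pow(Mul(2, Rational(23, 7), Rational(7, 30)), 2)))) = Mul(185, Add(-8, Mul(4, Pow(Rational(23, 15), 2)))) = Mul(185, Add(-8, Mul(4, Rational(529, 225)))) = Mul(185, Add(-8, Rational(2116, 225))) = Mul(185, Rational(316, 225)) = Rational(11692, 45)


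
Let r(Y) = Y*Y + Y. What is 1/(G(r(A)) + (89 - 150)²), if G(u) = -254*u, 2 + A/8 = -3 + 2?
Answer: -1/136487 ≈ -7.3267e-6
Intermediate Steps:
A = -24 (A = -16 + 8*(-3 + 2) = -16 + 8*(-1) = -16 - 8 = -24)
r(Y) = Y + Y² (r(Y) = Y² + Y = Y + Y²)
1/(G(r(A)) + (89 - 150)²) = 1/(-(-6096)*(1 - 24) + (89 - 150)²) = 1/(-(-6096)*(-23) + (-61)²) = 1/(-254*552 + 3721) = 1/(-140208 + 3721) = 1/(-136487) = -1/136487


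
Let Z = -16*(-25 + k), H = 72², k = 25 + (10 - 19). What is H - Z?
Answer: 5040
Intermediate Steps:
k = 16 (k = 25 - 9 = 16)
H = 5184
Z = 144 (Z = -16*(-25 + 16) = -16*(-9) = 144)
H - Z = 5184 - 1*144 = 5184 - 144 = 5040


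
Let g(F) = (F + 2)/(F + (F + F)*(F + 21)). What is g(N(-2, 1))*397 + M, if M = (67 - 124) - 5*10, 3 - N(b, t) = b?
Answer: -25576/265 ≈ -96.513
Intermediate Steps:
N(b, t) = 3 - b
M = -107 (M = -57 - 50 = -107)
g(F) = (2 + F)/(F + 2*F*(21 + F)) (g(F) = (2 + F)/(F + (2*F)*(21 + F)) = (2 + F)/(F + 2*F*(21 + F)))
g(N(-2, 1))*397 + M = ((2 + (3 - 1*(-2)))/((3 - 1*(-2))*(43 + 2*(3 - 1*(-2)))))*397 - 107 = ((2 + (3 + 2))/((3 + 2)*(43 + 2*(3 + 2))))*397 - 107 = ((2 + 5)/(5*(43 + 2*5)))*397 - 107 = ((⅕)*7/(43 + 10))*397 - 107 = ((⅕)*7/53)*397 - 107 = ((⅕)*(1/53)*7)*397 - 107 = (7/265)*397 - 107 = 2779/265 - 107 = -25576/265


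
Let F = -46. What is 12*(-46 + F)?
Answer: -1104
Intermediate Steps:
12*(-46 + F) = 12*(-46 - 46) = 12*(-92) = -1104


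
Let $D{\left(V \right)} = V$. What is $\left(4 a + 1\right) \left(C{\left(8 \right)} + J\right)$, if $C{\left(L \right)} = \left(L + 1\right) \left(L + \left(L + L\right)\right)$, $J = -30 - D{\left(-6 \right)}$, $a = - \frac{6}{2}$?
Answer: $-2112$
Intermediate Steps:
$a = -3$ ($a = \left(-6\right) \frac{1}{2} = -3$)
$J = -24$ ($J = -30 - -6 = -30 + 6 = -24$)
$C{\left(L \right)} = 3 L \left(1 + L\right)$ ($C{\left(L \right)} = \left(1 + L\right) \left(L + 2 L\right) = \left(1 + L\right) 3 L = 3 L \left(1 + L\right)$)
$\left(4 a + 1\right) \left(C{\left(8 \right)} + J\right) = \left(4 \left(-3\right) + 1\right) \left(3 \cdot 8 \left(1 + 8\right) - 24\right) = \left(-12 + 1\right) \left(3 \cdot 8 \cdot 9 - 24\right) = - 11 \left(216 - 24\right) = \left(-11\right) 192 = -2112$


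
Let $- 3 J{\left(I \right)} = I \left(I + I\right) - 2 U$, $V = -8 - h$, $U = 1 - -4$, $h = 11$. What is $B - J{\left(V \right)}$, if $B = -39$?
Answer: $\frac{595}{3} \approx 198.33$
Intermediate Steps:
$U = 5$ ($U = 1 + 4 = 5$)
$V = -19$ ($V = -8 - 11 = -19$)
$J{\left(I \right)} = \frac{10}{3} - \frac{2 I^{2}}{3}$ ($J{\left(I \right)} = - \frac{I \left(I + I\right) - 10}{3} = - \frac{I 2 I - 10}{3} = - \frac{2 I^{2} - 10}{3} = - \frac{-10 + 2 I^{2}}{3} = \frac{10}{3} - \frac{2 I^{2}}{3}$)
$B - J{\left(V \right)} = -39 - \left(\frac{10}{3} - \frac{2 \left(-19\right)^{2}}{3}\right) = -39 - \left(\frac{10}{3} - \frac{722}{3}\right) = -39 - - \frac{712}{3} = -39 + \frac{712}{3} = \frac{595}{3}$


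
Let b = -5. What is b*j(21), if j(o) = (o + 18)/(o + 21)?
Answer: -65/14 ≈ -4.6429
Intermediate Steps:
j(o) = (18 + o)/(21 + o)
b*j(21) = -5*(18 + 21)/(21 + 21) = -5*39/42 = -5*13/14 = -65/14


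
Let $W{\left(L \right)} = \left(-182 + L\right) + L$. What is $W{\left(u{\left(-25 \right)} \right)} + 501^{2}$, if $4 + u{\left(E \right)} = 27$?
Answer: $250865$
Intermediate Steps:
$u{\left(E \right)} = 23$ ($u{\left(E \right)} = -4 + 27 = 23$)
$W{\left(L \right)} = -182 + 2 L$
$W{\left(u{\left(-25 \right)} \right)} + 501^{2} = \left(-182 + 2 \cdot 23\right) + 501^{2} = \left(-182 + 46\right) + 251001 = -136 + 251001 = 250865$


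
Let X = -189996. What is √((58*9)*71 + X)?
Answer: I*√152934 ≈ 391.07*I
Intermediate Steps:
√((58*9)*71 + X) = √((58*9)*71 - 189996) = √(522*71 - 189996) = √(37062 - 189996) = √(-152934) = I*√152934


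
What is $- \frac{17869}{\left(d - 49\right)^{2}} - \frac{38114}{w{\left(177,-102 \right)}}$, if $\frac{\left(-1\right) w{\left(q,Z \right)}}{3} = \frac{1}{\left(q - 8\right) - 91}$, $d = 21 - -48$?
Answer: $\frac{396367731}{400} \approx 9.9092 \cdot 10^{5}$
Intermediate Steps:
$d = 69$ ($d = 21 + 48 = 69$)
$w{\left(q,Z \right)} = - \frac{3}{-99 + q}$ ($w{\left(q,Z \right)} = - \frac{3}{\left(q - 8\right) - 91} = - \frac{3}{\left(-8 + q\right) - 91} = - \frac{3}{-99 + q}$)
$- \frac{17869}{\left(d - 49\right)^{2}} - \frac{38114}{w{\left(177,-102 \right)}} = - \frac{17869}{\left(69 - 49\right)^{2}} - \frac{38114}{\left(-3\right) \frac{1}{-99 + 177}} = - \frac{17869}{20^{2}} - \frac{38114}{\left(-3\right) \frac{1}{78}} = - \frac{17869}{400} - \frac{38114}{\left(-3\right) \frac{1}{78}} = \left(-17869\right) \frac{1}{400} - \frac{38114}{- \frac{1}{26}} = - \frac{17869}{400} - -990964 = - \frac{17869}{400} + 990964 = \frac{396367731}{400}$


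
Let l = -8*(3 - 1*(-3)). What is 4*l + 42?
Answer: -150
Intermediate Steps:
l = -48 (l = -8*(3 + 3) = -8*6 = -48)
4*l + 42 = 4*(-48) + 42 = -192 + 42 = -150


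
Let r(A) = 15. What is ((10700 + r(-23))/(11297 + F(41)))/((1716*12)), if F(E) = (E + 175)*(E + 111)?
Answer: 10715/908704368 ≈ 1.1792e-5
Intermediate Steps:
F(E) = (111 + E)*(175 + E) (F(E) = (175 + E)*(111 + E) = (111 + E)*(175 + E))
((10700 + r(-23))/(11297 + F(41)))/((1716*12)) = ((10700 + 15)/(11297 + (19425 + 41² + 286*41)))/((1716*12)) = (10715/(11297 + (19425 + 1681 + 11726)))/20592 = (10715/(11297 + 32832))*(1/20592) = (10715/44129)*(1/20592) = 10715/908704368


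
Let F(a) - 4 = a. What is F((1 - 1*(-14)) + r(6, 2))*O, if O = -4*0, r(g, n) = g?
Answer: 0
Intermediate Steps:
O = 0
F(a) = 4 + a
F((1 - 1*(-14)) + r(6, 2))*O = (4 + ((1 - 1*(-14)) + 6))*0 = (4 + ((1 + 14) + 6))*0 = (4 + (15 + 6))*0 = (4 + 21)*0 = 25*0 = 0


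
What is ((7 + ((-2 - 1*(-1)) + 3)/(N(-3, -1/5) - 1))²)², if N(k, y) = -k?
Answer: 4096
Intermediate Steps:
((7 + ((-2 - 1*(-1)) + 3)/(N(-3, -1/5) - 1))²)² = ((7 + ((-2 - 1*(-1)) + 3)/(-1*(-3) - 1))²)² = ((7 + ((-2 + 1) + 3)/(3 - 1))²)² = ((7 + (-1 + 3)/2)²)² = ((7 + 2*(½))²)² = ((7 + 1)²)² = (8²)² = 64² = 4096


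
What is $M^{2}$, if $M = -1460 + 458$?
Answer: $1004004$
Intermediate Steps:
$M = -1002$
$M^{2} = \left(-1002\right)^{2} = 1004004$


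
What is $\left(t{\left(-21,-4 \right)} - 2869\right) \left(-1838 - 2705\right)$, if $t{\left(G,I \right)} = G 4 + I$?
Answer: $13433651$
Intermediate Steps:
$t{\left(G,I \right)} = I + 4 G$ ($t{\left(G,I \right)} = 4 G + I = I + 4 G$)
$\left(t{\left(-21,-4 \right)} - 2869\right) \left(-1838 - 2705\right) = \left(\left(-4 + 4 \left(-21\right)\right) - 2869\right) \left(-1838 - 2705\right) = \left(\left(-4 - 84\right) - 2869\right) \left(-4543\right) = \left(-88 - 2869\right) \left(-4543\right) = \left(-2957\right) \left(-4543\right) = 13433651$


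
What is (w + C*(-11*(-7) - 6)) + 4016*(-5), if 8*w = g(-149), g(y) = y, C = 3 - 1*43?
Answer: -183509/8 ≈ -22939.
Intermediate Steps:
C = -40 (C = 3 - 43 = -40)
w = -149/8 (w = (⅛)*(-149) = -149/8 ≈ -18.625)
(w + C*(-11*(-7) - 6)) + 4016*(-5) = (-149/8 - 40*(-11*(-7) - 6)) + 4016*(-5) = (-149/8 - 40*(77 - 6)) - 20080 = (-149/8 - 40*71) - 20080 = (-149/8 - 2840) - 20080 = -22869/8 - 20080 = -183509/8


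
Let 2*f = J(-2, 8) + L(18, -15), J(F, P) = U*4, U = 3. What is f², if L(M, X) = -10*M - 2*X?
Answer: 4761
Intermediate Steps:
J(F, P) = 12 (J(F, P) = 3*4 = 12)
f = -69 (f = (12 + (-10*18 - 2*(-15)))/2 = (12 + (-180 + 30))/2 = (12 - 150)/2 = (½)*(-138) = -69)
f² = (-69)² = 4761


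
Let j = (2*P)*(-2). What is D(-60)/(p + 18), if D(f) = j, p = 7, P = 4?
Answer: -16/25 ≈ -0.64000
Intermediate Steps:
j = -16 (j = (2*4)*(-2) = 8*(-2) = -16)
D(f) = -16
D(-60)/(p + 18) = -16/(7 + 18) = -16/25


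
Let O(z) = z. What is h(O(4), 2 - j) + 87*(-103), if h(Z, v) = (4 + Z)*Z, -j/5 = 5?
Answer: -8929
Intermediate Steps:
j = -25 (j = -5*5 = -25)
h(Z, v) = Z*(4 + Z)
h(O(4), 2 - j) + 87*(-103) = 4*(4 + 4) + 87*(-103) = 4*8 - 8961 = 32 - 8961 = -8929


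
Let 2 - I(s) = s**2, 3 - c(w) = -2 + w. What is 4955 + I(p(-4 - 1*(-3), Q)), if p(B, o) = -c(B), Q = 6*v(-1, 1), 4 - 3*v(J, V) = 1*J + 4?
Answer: 4921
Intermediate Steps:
v(J, V) = -J/3 (v(J, V) = 4/3 - (1*J + 4)/3 = 4/3 - (J + 4)/3 = 4/3 - (4 + J)/3 = 4/3 + (-4/3 - J/3) = -J/3)
c(w) = 5 - w (c(w) = 3 - (-2 + w) = 3 + (2 - w) = 5 - w)
Q = 2 (Q = 6*(-1/3*(-1)) = 6*(1/3) = 2)
p(B, o) = -5 + B (p(B, o) = -(5 - B) = -5 + B)
I(s) = 2 - s**2
4955 + I(p(-4 - 1*(-3), Q)) = 4955 + (2 - (-5 + (-4 - 1*(-3)))**2) = 4955 + (2 - (-5 + (-4 + 3))**2) = 4955 + (2 - (-5 - 1)**2) = 4955 + (2 - 1*(-6)**2) = 4955 + (2 - 1*36) = 4955 + (2 - 36) = 4955 - 34 = 4921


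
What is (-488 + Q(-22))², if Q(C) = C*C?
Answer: 16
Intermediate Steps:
Q(C) = C²
(-488 + Q(-22))² = (-488 + (-22)²)² = (-488 + 484)² = (-4)² = 16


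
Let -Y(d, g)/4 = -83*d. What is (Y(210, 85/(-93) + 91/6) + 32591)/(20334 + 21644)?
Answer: 102311/41978 ≈ 2.4373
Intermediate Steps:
Y(d, g) = 332*d (Y(d, g) = -(-332)*d = 332*d)
(Y(210, 85/(-93) + 91/6) + 32591)/(20334 + 21644) = (332*210 + 32591)/(20334 + 21644) = (69720 + 32591)/41978 = 102311*(1/41978) = 102311/41978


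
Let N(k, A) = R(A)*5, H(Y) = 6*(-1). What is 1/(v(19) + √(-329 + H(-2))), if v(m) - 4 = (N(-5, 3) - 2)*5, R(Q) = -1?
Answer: -31/1296 - I*√335/1296 ≈ -0.02392 - 0.014123*I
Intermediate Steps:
H(Y) = -6
N(k, A) = -5 (N(k, A) = -1*5 = -5)
v(m) = -31 (v(m) = 4 + (-5 - 2)*5 = 4 - 7*5 = 4 - 35 = -31)
1/(v(19) + √(-329 + H(-2))) = 1/(-31 + √(-329 - 6)) = 1/(-31 + √(-335)) = 1/(-31 + I*√335)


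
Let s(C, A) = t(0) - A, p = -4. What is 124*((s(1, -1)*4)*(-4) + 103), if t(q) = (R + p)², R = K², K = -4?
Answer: -274908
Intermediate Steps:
R = 16 (R = (-4)² = 16)
t(q) = 144 (t(q) = (16 - 4)² = 12² = 144)
s(C, A) = 144 - A
124*((s(1, -1)*4)*(-4) + 103) = 124*(((144 - 1*(-1))*4)*(-4) + 103) = 124*(((144 + 1)*4)*(-4) + 103) = 124*((145*4)*(-4) + 103) = 124*(580*(-4) + 103) = 124*(-2320 + 103) = 124*(-2217) = -274908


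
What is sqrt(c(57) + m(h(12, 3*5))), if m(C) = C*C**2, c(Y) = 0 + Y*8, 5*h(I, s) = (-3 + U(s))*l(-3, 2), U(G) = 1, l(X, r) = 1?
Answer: 4*sqrt(17810)/25 ≈ 21.353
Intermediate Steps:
h(I, s) = -2/5 (h(I, s) = ((-3 + 1)*1)/5 = (-2*1)/5 = (1/5)*(-2) = -2/5)
c(Y) = 8*Y (c(Y) = 0 + 8*Y = 8*Y)
m(C) = C**3
sqrt(c(57) + m(h(12, 3*5))) = sqrt(8*57 + (-2/5)**3) = sqrt(456 - 8/125) = sqrt(56992/125) = 4*sqrt(17810)/25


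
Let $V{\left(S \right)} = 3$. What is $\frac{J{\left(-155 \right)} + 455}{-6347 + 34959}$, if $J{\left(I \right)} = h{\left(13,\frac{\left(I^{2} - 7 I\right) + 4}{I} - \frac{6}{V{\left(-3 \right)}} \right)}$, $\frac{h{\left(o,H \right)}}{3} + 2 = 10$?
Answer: $\frac{479}{28612} \approx 0.016741$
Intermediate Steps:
$h{\left(o,H \right)} = 24$ ($h{\left(o,H \right)} = -6 + 3 \cdot 10 = -6 + 30 = 24$)
$J{\left(I \right)} = 24$
$\frac{J{\left(-155 \right)} + 455}{-6347 + 34959} = \frac{24 + 455}{-6347 + 34959} = \frac{479}{28612}$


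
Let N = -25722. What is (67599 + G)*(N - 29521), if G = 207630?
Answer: -15204475647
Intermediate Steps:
(67599 + G)*(N - 29521) = (67599 + 207630)*(-25722 - 29521) = 275229*(-55243) = -15204475647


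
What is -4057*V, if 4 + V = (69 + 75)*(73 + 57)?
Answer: -75930812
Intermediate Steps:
V = 18716 (V = -4 + (69 + 75)*(73 + 57) = -4 + 144*130 = -4 + 18720 = 18716)
-4057*V = -4057*18716 = -75930812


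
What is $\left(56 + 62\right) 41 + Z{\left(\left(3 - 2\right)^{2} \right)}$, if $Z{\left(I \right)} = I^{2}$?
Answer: $4839$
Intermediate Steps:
$\left(56 + 62\right) 41 + Z{\left(\left(3 - 2\right)^{2} \right)} = \left(56 + 62\right) 41 + \left(\left(3 - 2\right)^{2}\right)^{2} = 118 \cdot 41 + \left(1^{2}\right)^{2} = 4838 + 1^{2} = 4838 + 1 = 4839$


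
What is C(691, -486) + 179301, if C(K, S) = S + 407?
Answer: 179222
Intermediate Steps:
C(K, S) = 407 + S
C(691, -486) + 179301 = (407 - 486) + 179301 = -79 + 179301 = 179222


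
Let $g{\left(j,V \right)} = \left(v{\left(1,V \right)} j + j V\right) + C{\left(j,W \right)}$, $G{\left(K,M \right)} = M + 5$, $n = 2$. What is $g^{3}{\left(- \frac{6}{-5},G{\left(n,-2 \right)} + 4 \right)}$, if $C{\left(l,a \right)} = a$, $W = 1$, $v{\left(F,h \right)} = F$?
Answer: $\frac{148877}{125} \approx 1191.0$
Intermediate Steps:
$G{\left(K,M \right)} = 5 + M$
$g{\left(j,V \right)} = 1 + j + V j$ ($g{\left(j,V \right)} = \left(1 j + j V\right) + 1 = \left(j + V j\right) + 1 = 1 + j + V j$)
$g^{3}{\left(- \frac{6}{-5},G{\left(n,-2 \right)} + 4 \right)} = \left(1 - \frac{6}{-5} + \left(\left(5 - 2\right) + 4\right) \left(- \frac{6}{-5}\right)\right)^{3} = \left(1 - - \frac{6}{5} + \left(3 + 4\right) \left(\left(-6\right) \left(- \frac{1}{5}\right)\right)\right)^{3} = \left(1 + \frac{6}{5} + 7 \cdot \frac{6}{5}\right)^{3} = \left(1 + \frac{6}{5} + \frac{42}{5}\right)^{3} = \left(\frac{53}{5}\right)^{3} = \frac{148877}{125}$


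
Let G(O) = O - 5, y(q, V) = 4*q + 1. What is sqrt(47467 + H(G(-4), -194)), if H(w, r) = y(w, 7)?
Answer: 154*sqrt(2) ≈ 217.79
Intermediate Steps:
y(q, V) = 1 + 4*q
G(O) = -5 + O
H(w, r) = 1 + 4*w
sqrt(47467 + H(G(-4), -194)) = sqrt(47467 + (1 + 4*(-5 - 4))) = sqrt(47467 + (1 + 4*(-9))) = sqrt(47467 + (1 - 36)) = sqrt(47467 - 35) = sqrt(47432) = 154*sqrt(2)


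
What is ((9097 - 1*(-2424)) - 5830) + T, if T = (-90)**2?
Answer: 13791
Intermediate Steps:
T = 8100
((9097 - 1*(-2424)) - 5830) + T = ((9097 - 1*(-2424)) - 5830) + 8100 = ((9097 + 2424) - 5830) + 8100 = (11521 - 5830) + 8100 = 5691 + 8100 = 13791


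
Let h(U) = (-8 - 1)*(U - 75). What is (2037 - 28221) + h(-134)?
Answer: -24303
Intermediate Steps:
h(U) = 675 - 9*U (h(U) = -9*(-75 + U) = 675 - 9*U)
(2037 - 28221) + h(-134) = (2037 - 28221) + (675 - 9*(-134)) = -26184 + (675 + 1206) = -26184 + 1881 = -24303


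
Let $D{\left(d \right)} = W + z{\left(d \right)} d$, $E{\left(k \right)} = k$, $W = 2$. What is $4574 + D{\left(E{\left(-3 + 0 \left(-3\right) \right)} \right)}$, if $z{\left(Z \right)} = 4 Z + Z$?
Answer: $4621$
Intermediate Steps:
$z{\left(Z \right)} = 5 Z$
$D{\left(d \right)} = 2 + 5 d^{2}$ ($D{\left(d \right)} = 2 + 5 d d = 2 + 5 d^{2}$)
$4574 + D{\left(E{\left(-3 + 0 \left(-3\right) \right)} \right)} = 4574 + \left(2 + 5 \left(-3 + 0 \left(-3\right)\right)^{2}\right) = 4574 + \left(2 + 5 \left(-3 + 0\right)^{2}\right) = 4574 + \left(2 + 5 \left(-3\right)^{2}\right) = 4574 + \left(2 + 5 \cdot 9\right) = 4574 + \left(2 + 45\right) = 4574 + 47 = 4621$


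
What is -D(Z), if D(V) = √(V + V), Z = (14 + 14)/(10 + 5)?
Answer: -2*√210/15 ≈ -1.9322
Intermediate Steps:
Z = 28/15 ≈ 1.8667
D(V) = √2*√V (D(V) = √(2*V) = √2*√V)
-D(Z) = -√2*√(28/15) = -√2*2*√105/15 = -2*√210/15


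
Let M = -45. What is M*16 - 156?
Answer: -876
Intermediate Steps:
M*16 - 156 = -45*16 - 156 = -720 - 156 = -876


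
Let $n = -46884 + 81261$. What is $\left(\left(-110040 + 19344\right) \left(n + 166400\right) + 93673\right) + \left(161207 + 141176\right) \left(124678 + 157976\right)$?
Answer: $67260187363$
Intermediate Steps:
$n = 34377$
$\left(\left(-110040 + 19344\right) \left(n + 166400\right) + 93673\right) + \left(161207 + 141176\right) \left(124678 + 157976\right) = \left(\left(-110040 + 19344\right) \left(34377 + 166400\right) + 93673\right) + \left(161207 + 141176\right) \left(124678 + 157976\right) = \left(\left(-90696\right) 200777 + 93673\right) + 302383 \cdot 282654 = \left(-18209670792 + 93673\right) + 85469764482 = -18209577119 + 85469764482 = 67260187363$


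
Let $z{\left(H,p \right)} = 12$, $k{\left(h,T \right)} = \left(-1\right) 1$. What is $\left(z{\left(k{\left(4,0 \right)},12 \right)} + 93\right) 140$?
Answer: $14700$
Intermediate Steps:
$k{\left(h,T \right)} = -1$
$\left(z{\left(k{\left(4,0 \right)},12 \right)} + 93\right) 140 = \left(12 + 93\right) 140 = 105 \cdot 140 = 14700$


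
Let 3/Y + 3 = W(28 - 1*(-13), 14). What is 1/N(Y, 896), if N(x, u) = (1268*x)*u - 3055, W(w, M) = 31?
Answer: 1/118673 ≈ 8.4265e-6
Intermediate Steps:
Y = 3/28 (Y = 3/(-3 + 31) = 3/28 ≈ 0.10714)
N(x, u) = -3055 + 1268*u*x (N(x, u) = 1268*u*x - 3055 = -3055 + 1268*u*x)
1/N(Y, 896) = 1/(-3055 + 1268*896*(3/28)) = 1/(-3055 + 121728) = 1/118673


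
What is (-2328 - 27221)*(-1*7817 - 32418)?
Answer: 1188904015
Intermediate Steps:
(-2328 - 27221)*(-1*7817 - 32418) = -29549*(-7817 - 32418) = -29549*(-40235) = 1188904015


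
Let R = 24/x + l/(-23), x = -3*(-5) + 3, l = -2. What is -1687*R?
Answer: -165326/69 ≈ -2396.0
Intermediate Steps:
x = 18 (x = 15 + 3 = 18)
R = 98/69 (R = 24/18 - 2/(-23) = 24*(1/18) - 2*(-1/23) = 4/3 + 2/23 = 98/69 ≈ 1.4203)
-1687*R = -1687*98/69 = -165326/69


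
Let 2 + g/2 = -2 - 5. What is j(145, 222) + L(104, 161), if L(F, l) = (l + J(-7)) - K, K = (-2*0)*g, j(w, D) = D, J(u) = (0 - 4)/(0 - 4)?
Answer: 384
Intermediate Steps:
J(u) = 1 (J(u) = -4/(-4) = -4*(-¼) = 1)
g = -18 (g = -4 + 2*(-2 - 5) = -4 + 2*(-7) = -4 - 14 = -18)
K = 0 (K = -2*0*(-18) = 0*(-18) = 0)
L(F, l) = 1 + l (L(F, l) = (l + 1) - 1*0 = (1 + l) + 0 = 1 + l)
j(145, 222) + L(104, 161) = 222 + (1 + 161) = 222 + 162 = 384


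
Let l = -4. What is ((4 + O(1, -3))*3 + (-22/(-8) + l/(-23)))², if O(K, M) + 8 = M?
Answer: 2765569/8464 ≈ 326.75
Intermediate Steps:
O(K, M) = -8 + M
((4 + O(1, -3))*3 + (-22/(-8) + l/(-23)))² = ((4 + (-8 - 3))*3 + (-22/(-8) - 4/(-23)))² = ((4 - 11)*3 + (-22*(-⅛) - 4*(-1/23)))² = (-7*3 + (11/4 + 4/23))² = (-21 + 269/92)² = (-1663/92)² = 2765569/8464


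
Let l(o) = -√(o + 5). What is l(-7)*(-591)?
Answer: 591*I*√2 ≈ 835.8*I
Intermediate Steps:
l(o) = -√(5 + o)
l(-7)*(-591) = -√(5 - 7)*(-591) = -√(-2)*(-591) = -I*√2*(-591) = 591*I*√2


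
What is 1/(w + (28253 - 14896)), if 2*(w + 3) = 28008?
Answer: 1/27358 ≈ 3.6552e-5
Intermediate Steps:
w = 14001 (w = -3 + (1/2)*28008 = -3 + 14004 = 14001)
1/(w + (28253 - 14896)) = 1/(14001 + (28253 - 14896)) = 1/(14001 + 13357) = 1/27358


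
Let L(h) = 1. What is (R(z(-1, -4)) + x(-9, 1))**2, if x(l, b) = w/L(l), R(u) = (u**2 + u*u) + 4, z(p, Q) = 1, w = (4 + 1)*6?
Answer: 1296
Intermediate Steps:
w = 30 (w = 5*6 = 30)
R(u) = 4 + 2*u**2 (R(u) = (u**2 + u**2) + 4 = 2*u**2 + 4 = 4 + 2*u**2)
x(l, b) = 30 (x(l, b) = 30/1 = 30*1 = 30)
(R(z(-1, -4)) + x(-9, 1))**2 = ((4 + 2*1**2) + 30)**2 = ((4 + 2*1) + 30)**2 = ((4 + 2) + 30)**2 = (6 + 30)**2 = 36**2 = 1296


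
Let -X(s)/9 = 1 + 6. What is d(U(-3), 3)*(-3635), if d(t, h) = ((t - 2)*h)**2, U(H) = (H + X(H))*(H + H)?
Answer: -5078545740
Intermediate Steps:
X(s) = -63 (X(s) = -9*(1 + 6) = -9*7 = -63)
U(H) = 2*H*(-63 + H) (U(H) = (H - 63)*(H + H) = (-63 + H)*(2*H) = 2*H*(-63 + H))
d(t, h) = h**2*(-2 + t)**2 (d(t, h) = ((-2 + t)*h)**2 = (h*(-2 + t))**2 = h**2*(-2 + t)**2)
d(U(-3), 3)*(-3635) = (3**2*(-2 + 2*(-3)*(-63 - 3))**2)*(-3635) = (9*(-2 + 2*(-3)*(-66))**2)*(-3635) = (9*(-2 + 396)**2)*(-3635) = (9*394**2)*(-3635) = (9*155236)*(-3635) = 1397124*(-3635) = -5078545740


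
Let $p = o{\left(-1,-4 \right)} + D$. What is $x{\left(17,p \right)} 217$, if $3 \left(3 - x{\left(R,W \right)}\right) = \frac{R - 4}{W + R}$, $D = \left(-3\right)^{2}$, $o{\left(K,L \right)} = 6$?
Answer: $\frac{59675}{96} \approx 621.61$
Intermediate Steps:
$D = 9$
$p = 15$ ($p = 6 + 9 = 15$)
$x{\left(R,W \right)} = 3 - \frac{-4 + R}{3 \left(R + W\right)}$ ($x{\left(R,W \right)} = 3 - \frac{\left(R - 4\right) \frac{1}{W + R}}{3} = 3 - \frac{\left(-4 + R\right) \frac{1}{R + W}}{3} = 3 - \frac{\frac{1}{R + W} \left(-4 + R\right)}{3} = 3 - \frac{-4 + R}{3 \left(R + W\right)}$)
$x{\left(17,p \right)} 217 = \frac{4 + 8 \cdot 17 + 9 \cdot 15}{3 \left(17 + 15\right)} 217 = \frac{4 + 136 + 135}{3 \cdot 32} \cdot 217 = \frac{1}{3} \cdot \frac{1}{32} \cdot 275 \cdot 217 = \frac{275}{96} \cdot 217 = \frac{59675}{96}$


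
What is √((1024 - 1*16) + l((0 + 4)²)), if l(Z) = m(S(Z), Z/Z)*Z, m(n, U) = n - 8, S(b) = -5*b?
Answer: 20*I ≈ 20.0*I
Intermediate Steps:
m(n, U) = -8 + n
l(Z) = Z*(-8 - 5*Z) (l(Z) = (-8 - 5*Z)*Z = Z*(-8 - 5*Z))
√((1024 - 1*16) + l((0 + 4)²)) = √((1024 - 1*16) - (0 + 4)²*(8 + 5*(0 + 4)²)) = √((1024 - 16) - 1*4²*(8 + 5*4²)) = √(1008 - 1*16*(8 + 5*16)) = √(1008 - 1*16*(8 + 80)) = √(1008 - 1*16*88) = √(1008 - 1408) = √(-400) = 20*I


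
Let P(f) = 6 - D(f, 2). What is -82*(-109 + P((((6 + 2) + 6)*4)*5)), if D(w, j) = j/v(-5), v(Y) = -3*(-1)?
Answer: 25502/3 ≈ 8500.7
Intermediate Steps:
v(Y) = 3
D(w, j) = j/3
P(f) = 16/3 (P(f) = 6 - 2/3 = 6 - 1*⅔ = 6 - ⅔ = 16/3)
-82*(-109 + P((((6 + 2) + 6)*4)*5)) = -82*(-109 + 16/3) = -82*(-311/3) = 25502/3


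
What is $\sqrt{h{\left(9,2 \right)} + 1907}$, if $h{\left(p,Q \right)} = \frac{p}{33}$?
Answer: $\frac{2 \sqrt{57695}}{11} \approx 43.672$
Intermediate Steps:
$h{\left(p,Q \right)} = \frac{p}{33}$ ($h{\left(p,Q \right)} = p \frac{1}{33} = \frac{p}{33}$)
$\sqrt{h{\left(9,2 \right)} + 1907} = \sqrt{\frac{1}{33} \cdot 9 + 1907} = \sqrt{\frac{3}{11} + 1907} = \sqrt{\frac{20980}{11}} = \frac{2 \sqrt{57695}}{11}$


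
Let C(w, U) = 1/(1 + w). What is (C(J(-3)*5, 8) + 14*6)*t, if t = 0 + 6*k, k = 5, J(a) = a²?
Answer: 57975/23 ≈ 2520.7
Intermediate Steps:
t = 30 (t = 0 + 6*5 = 0 + 30 = 30)
(C(J(-3)*5, 8) + 14*6)*t = (1/(1 + (-3)²*5) + 14*6)*30 = (1/(1 + 9*5) + 84)*30 = (1/(1 + 45) + 84)*30 = (1/46 + 84)*30 = (3865/46)*30 = 57975/23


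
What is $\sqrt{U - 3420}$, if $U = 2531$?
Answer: $i \sqrt{889} \approx 29.816 i$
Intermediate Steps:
$\sqrt{U - 3420} = \sqrt{2531 - 3420} = \sqrt{-889} = i \sqrt{889}$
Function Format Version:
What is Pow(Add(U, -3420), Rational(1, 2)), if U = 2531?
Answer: Mul(I, Pow(889, Rational(1, 2))) ≈ Mul(29.816, I)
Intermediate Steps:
Pow(Add(U, -3420), Rational(1, 2)) = Pow(Add(2531, -3420), Rational(1, 2)) = Pow(-889, Rational(1, 2)) = Mul(I, Pow(889, Rational(1, 2)))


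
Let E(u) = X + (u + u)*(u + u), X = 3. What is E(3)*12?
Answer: 468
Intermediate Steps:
E(u) = 3 + 4*u² (E(u) = 3 + (u + u)*(u + u) = 3 + (2*u)*(2*u) = 3 + 4*u²)
E(3)*12 = (3 + 4*3²)*12 = (3 + 4*9)*12 = (3 + 36)*12 = 39*12 = 468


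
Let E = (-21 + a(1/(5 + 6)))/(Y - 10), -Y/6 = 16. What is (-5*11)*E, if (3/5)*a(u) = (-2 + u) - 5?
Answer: -5365/318 ≈ -16.871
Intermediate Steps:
Y = -96 (Y = -6*16 = -96)
a(u) = -35/3 + 5*u/3 (a(u) = 5*((-2 + u) - 5)/3 = 5*(-7 + u)/3 = -35/3 + 5*u/3)
E = 1073/3498 (E = (-21 + (-35/3 + 5/(3*(5 + 6))))/(-96 - 10) = (-21 + (-35/3 + (5/3)/11))/(-106) = (-21 + (-35/3 + (5/3)*(1/11)))*(-1/106) = (-21 + (-35/3 + 5/33))*(-1/106) = (-21 - 380/33)*(-1/106) = -1073/33*(-1/106) = 1073/3498 ≈ 0.30675)
(-5*11)*E = -5*11*(1073/3498) = -55*1073/3498 = -5365/318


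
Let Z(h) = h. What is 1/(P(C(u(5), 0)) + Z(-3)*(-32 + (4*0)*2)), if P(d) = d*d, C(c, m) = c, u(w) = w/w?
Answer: 1/97 ≈ 0.010309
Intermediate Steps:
u(w) = 1
P(d) = d**2
1/(P(C(u(5), 0)) + Z(-3)*(-32 + (4*0)*2)) = 1/(1**2 - 3*(-32 + (4*0)*2)) = 1/(1 - 3*(-32 + 0*2)) = 1/(1 - 3*(-32 + 0)) = 1/(1 - 3*(-32)) = 1/(1 + 96) = 1/97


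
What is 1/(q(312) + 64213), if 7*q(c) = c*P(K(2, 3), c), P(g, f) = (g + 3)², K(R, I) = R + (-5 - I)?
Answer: 7/452299 ≈ 1.5476e-5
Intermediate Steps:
K(R, I) = -5 + R - I
P(g, f) = (3 + g)²
q(c) = 9*c/7 (q(c) = (c*(3 + (-5 + 2 - 1*3))²)/7 = (c*(3 + (-5 + 2 - 3))²)/7 = (c*(3 - 6)²)/7 = (c*(-3)²)/7 = (c*9)/7 = (9*c)/7 = 9*c/7)
1/(q(312) + 64213) = 1/((9/7)*312 + 64213) = 1/(2808/7 + 64213) = 1/(452299/7) = 7/452299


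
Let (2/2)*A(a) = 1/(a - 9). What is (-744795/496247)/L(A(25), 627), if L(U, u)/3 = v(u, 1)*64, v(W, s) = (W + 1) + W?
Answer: -49653/7971711808 ≈ -6.2286e-6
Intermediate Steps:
v(W, s) = 1 + 2*W (v(W, s) = (1 + W) + W = 1 + 2*W)
A(a) = 1/(-9 + a) (A(a) = 1/(a - 9) = 1/(-9 + a))
L(U, u) = 192 + 384*u (L(U, u) = 3*((1 + 2*u)*64) = 3*(64 + 128*u) = 192 + 384*u)
(-744795/496247)/L(A(25), 627) = (-744795/496247)/(192 + 384*627) = (-744795*1/496247)/(192 + 240768) = -744795/496247/240960 = -744795/496247*1/240960 = -49653/7971711808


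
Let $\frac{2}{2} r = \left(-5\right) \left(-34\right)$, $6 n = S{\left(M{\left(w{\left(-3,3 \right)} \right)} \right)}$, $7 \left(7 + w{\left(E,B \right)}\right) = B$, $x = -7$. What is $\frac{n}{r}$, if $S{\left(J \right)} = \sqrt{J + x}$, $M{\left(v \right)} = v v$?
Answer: $\frac{\sqrt{197}}{2380} \approx 0.0058973$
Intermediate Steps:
$w{\left(E,B \right)} = -7 + \frac{B}{7}$
$M{\left(v \right)} = v^{2}$
$S{\left(J \right)} = \sqrt{-7 + J}$ ($S{\left(J \right)} = \sqrt{J - 7} = \sqrt{-7 + J}$)
$n = \frac{\sqrt{197}}{14}$ ($n = \frac{\sqrt{-7 + \left(-7 + \frac{1}{7} \cdot 3\right)^{2}}}{6} = \frac{\sqrt{-7 + \left(-7 + \frac{3}{7}\right)^{2}}}{6} = \frac{\sqrt{-7 + \left(- \frac{46}{7}\right)^{2}}}{6} = \frac{\sqrt{-7 + \frac{2116}{49}}}{6} = \frac{\sqrt{\frac{1773}{49}}}{6} = \frac{\frac{3}{7} \sqrt{197}}{6} = \frac{\sqrt{197}}{14} \approx 1.0025$)
$r = 170$ ($r = \left(-5\right) \left(-34\right) = 170$)
$\frac{n}{r} = \frac{\frac{1}{14} \sqrt{197}}{170} = \frac{\sqrt{197}}{14} \cdot \frac{1}{170} = \frac{\sqrt{197}}{2380}$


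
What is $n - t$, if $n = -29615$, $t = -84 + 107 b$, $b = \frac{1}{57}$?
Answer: $- \frac{1683374}{57} \approx -29533.0$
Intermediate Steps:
$b = \frac{1}{57} \approx 0.017544$
$t = - \frac{4681}{57}$ ($t = -84 + 107 \cdot \frac{1}{57} = -84 + \frac{107}{57} = - \frac{4681}{57} \approx -82.123$)
$n - t = -29615 - - \frac{4681}{57} = -29615 + \frac{4681}{57} = - \frac{1683374}{57}$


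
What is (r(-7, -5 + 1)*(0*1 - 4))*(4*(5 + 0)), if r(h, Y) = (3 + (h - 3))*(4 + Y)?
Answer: 0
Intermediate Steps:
r(h, Y) = h*(4 + Y) (r(h, Y) = (3 + (-3 + h))*(4 + Y) = h*(4 + Y))
(r(-7, -5 + 1)*(0*1 - 4))*(4*(5 + 0)) = ((-7*(4 + (-5 + 1)))*(0*1 - 4))*(4*(5 + 0)) = ((-7*(4 - 4))*(0 - 4))*(4*5) = (-7*0*(-4))*20 = (0*(-4))*20 = 0*20 = 0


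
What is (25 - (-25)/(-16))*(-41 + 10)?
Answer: -11625/16 ≈ -726.56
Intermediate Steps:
(25 - (-25)/(-16))*(-41 + 10) = (25 - (-25)*(-1)/16)*(-31) = (25 - 1*25/16)*(-31) = (25 - 25/16)*(-31) = (375/16)*(-31) = -11625/16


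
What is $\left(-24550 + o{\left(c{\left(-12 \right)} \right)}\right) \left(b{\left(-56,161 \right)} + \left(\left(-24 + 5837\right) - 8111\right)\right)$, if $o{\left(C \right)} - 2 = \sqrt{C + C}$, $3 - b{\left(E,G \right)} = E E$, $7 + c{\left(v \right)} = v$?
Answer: $133320188 - 5431 i \sqrt{38} \approx 1.3332 \cdot 10^{8} - 33479.0 i$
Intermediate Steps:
$c{\left(v \right)} = -7 + v$
$b{\left(E,G \right)} = 3 - E^{2}$ ($b{\left(E,G \right)} = 3 - E E = 3 - E^{2}$)
$o{\left(C \right)} = 2 + \sqrt{2} \sqrt{C}$ ($o{\left(C \right)} = 2 + \sqrt{C + C} = 2 + \sqrt{2 C} = 2 + \sqrt{2} \sqrt{C}$)
$\left(-24550 + o{\left(c{\left(-12 \right)} \right)}\right) \left(b{\left(-56,161 \right)} + \left(\left(-24 + 5837\right) - 8111\right)\right) = \left(-24550 + \left(2 + \sqrt{2} \sqrt{-7 - 12}\right)\right) \left(\left(3 - \left(-56\right)^{2}\right) + \left(\left(-24 + 5837\right) - 8111\right)\right) = \left(-24550 + \left(2 + \sqrt{2} \sqrt{-19}\right)\right) \left(\left(3 - 3136\right) + \left(5813 - 8111\right)\right) = \left(-24550 + \left(2 + \sqrt{2} i \sqrt{19}\right)\right) \left(\left(3 - 3136\right) - 2298\right) = \left(-24550 + \left(2 + i \sqrt{38}\right)\right) \left(-3133 - 2298\right) = \left(-24548 + i \sqrt{38}\right) \left(-5431\right) = 133320188 - 5431 i \sqrt{38}$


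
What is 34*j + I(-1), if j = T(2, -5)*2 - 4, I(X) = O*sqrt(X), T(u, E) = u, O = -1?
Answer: -I ≈ -1.0*I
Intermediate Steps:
I(X) = -sqrt(X)
j = 0 (j = 2*2 - 4 = 4 - 4 = 0)
34*j + I(-1) = 34*0 - sqrt(-1) = 0 - I = -I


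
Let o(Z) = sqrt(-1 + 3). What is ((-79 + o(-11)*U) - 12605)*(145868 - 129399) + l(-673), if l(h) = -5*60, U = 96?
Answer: -208893096 + 1581024*sqrt(2) ≈ -2.0666e+8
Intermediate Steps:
o(Z) = sqrt(2)
l(h) = -300
((-79 + o(-11)*U) - 12605)*(145868 - 129399) + l(-673) = ((-79 + sqrt(2)*96) - 12605)*(145868 - 129399) - 300 = ((-79 + 96*sqrt(2)) - 12605)*16469 - 300 = (-12684 + 96*sqrt(2))*16469 - 300 = (-208892796 + 1581024*sqrt(2)) - 300 = -208893096 + 1581024*sqrt(2)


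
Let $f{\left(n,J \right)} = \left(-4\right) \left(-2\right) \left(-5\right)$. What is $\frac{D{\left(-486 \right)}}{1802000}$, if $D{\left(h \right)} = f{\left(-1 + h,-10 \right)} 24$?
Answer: $- \frac{12}{22525} \approx -0.00053274$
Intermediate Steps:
$f{\left(n,J \right)} = -40$ ($f{\left(n,J \right)} = 8 \left(-5\right) = -40$)
$D{\left(h \right)} = -960$ ($D{\left(h \right)} = \left(-40\right) 24 = -960$)
$\frac{D{\left(-486 \right)}}{1802000} = - \frac{960}{1802000} = \left(-960\right) \frac{1}{1802000} = - \frac{12}{22525}$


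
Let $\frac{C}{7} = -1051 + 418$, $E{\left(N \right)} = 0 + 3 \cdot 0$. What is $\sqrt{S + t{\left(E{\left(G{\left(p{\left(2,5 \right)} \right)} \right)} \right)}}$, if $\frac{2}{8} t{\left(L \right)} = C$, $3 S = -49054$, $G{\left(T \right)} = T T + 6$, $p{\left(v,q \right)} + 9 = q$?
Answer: $\frac{i \sqrt{306678}}{3} \approx 184.59 i$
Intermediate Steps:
$p{\left(v,q \right)} = -9 + q$
$G{\left(T \right)} = 6 + T^{2}$ ($G{\left(T \right)} = T^{2} + 6 = 6 + T^{2}$)
$E{\left(N \right)} = 0$ ($E{\left(N \right)} = 0 + 0 = 0$)
$S = - \frac{49054}{3}$ ($S = \frac{1}{3} \left(-49054\right) = - \frac{49054}{3} \approx -16351.0$)
$C = -4431$ ($C = 7 \left(-1051 + 418\right) = 7 \left(-633\right) = -4431$)
$t{\left(L \right)} = -17724$ ($t{\left(L \right)} = 4 \left(-4431\right) = -17724$)
$\sqrt{S + t{\left(E{\left(G{\left(p{\left(2,5 \right)} \right)} \right)} \right)}} = \sqrt{- \frac{49054}{3} - 17724} = \sqrt{- \frac{102226}{3}} = \frac{i \sqrt{306678}}{3}$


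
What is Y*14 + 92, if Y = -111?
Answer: -1462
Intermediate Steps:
Y*14 + 92 = -111*14 + 92 = -1554 + 92 = -1462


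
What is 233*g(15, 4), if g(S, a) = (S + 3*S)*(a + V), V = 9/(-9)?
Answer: 41940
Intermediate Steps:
V = -1 (V = 9*(-1/9) = -1)
g(S, a) = 4*S*(-1 + a) (g(S, a) = (S + 3*S)*(a - 1) = (4*S)*(-1 + a) = 4*S*(-1 + a))
233*g(15, 4) = 233*(4*15*(-1 + 4)) = 233*(4*15*3) = 233*180 = 41940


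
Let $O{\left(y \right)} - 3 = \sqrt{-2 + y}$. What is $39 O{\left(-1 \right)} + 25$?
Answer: $142 + 39 i \sqrt{3} \approx 142.0 + 67.55 i$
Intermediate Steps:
$O{\left(y \right)} = 3 + \sqrt{-2 + y}$
$39 O{\left(-1 \right)} + 25 = 39 \left(3 + \sqrt{-2 - 1}\right) + 25 = 39 \left(3 + \sqrt{-3}\right) + 25 = 39 \left(3 + i \sqrt{3}\right) + 25 = \left(117 + 39 i \sqrt{3}\right) + 25 = 142 + 39 i \sqrt{3}$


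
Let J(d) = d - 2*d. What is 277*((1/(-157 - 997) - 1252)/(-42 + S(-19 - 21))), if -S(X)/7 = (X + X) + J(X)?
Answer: -400212093/274652 ≈ -1457.2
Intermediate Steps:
J(d) = -d
S(X) = -7*X (S(X) = -7*((X + X) - X) = -7*(2*X - X) = -7*X)
277*((1/(-157 - 997) - 1252)/(-42 + S(-19 - 21))) = 277*((1/(-157 - 997) - 1252)/(-42 - 7*(-19 - 21))) = 277*((1/(-1154) - 1252)/(-42 - 7*(-40))) = 277*((-1/1154 - 1252)/(-42 + 280)) = 277*(-1444809/1154/238) = 277*(-1444809/1154*1/238) = 277*(-1444809/274652) = -400212093/274652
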